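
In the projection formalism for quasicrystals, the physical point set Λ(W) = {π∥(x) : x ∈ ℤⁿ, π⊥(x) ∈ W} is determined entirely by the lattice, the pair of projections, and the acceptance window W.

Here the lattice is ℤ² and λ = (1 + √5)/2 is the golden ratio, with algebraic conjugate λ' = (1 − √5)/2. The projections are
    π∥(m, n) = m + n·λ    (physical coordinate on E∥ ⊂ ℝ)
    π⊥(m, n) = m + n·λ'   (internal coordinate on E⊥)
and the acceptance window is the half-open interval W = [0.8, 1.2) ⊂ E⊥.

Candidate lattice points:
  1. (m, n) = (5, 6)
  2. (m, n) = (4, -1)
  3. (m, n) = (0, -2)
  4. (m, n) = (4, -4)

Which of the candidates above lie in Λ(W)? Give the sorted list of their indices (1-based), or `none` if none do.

none

Numerically λ ≈ 1.6180 and λ' = −1/λ ≈ -0.6180.
#1 (5,6): internal coord 5 + (6)·λ' = +1.2918; +1.2918 ∉ [0.8, 1.2) → out
#2 (4,-1): internal coord 4 + (-1)·λ' = +4.6180; +4.6180 ∉ [0.8, 1.2) → out
#3 (0,-2): internal coord 0 + (-2)·λ' = +1.2361; +1.2361 ∉ [0.8, 1.2) → out
#4 (4,-4): internal coord 4 + (-4)·λ' = +6.4721; +6.4721 ∉ [0.8, 1.2) → out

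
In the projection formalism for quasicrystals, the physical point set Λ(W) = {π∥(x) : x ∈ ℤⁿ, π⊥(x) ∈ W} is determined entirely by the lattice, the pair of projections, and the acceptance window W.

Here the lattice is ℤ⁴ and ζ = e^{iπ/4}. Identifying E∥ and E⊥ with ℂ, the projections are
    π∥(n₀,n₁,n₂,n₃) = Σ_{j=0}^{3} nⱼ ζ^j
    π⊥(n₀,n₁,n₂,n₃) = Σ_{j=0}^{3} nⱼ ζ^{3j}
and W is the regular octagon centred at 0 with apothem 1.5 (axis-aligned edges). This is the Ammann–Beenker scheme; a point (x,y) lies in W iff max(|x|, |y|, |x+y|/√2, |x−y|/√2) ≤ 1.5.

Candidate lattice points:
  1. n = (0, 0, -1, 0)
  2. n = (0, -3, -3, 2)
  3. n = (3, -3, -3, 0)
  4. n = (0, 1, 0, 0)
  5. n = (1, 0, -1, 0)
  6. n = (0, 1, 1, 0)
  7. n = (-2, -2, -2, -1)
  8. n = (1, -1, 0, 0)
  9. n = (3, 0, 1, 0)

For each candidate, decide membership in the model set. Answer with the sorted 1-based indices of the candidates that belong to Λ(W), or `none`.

1, 4, 5, 6, 7

π⊥(n) = n₀ + n₁ζ³ + n₂ζ⁶ + n₃ζ⁹ where ζ = e^{iπ/4}.
candidate 1: n = (0, 0, -1, 0) → π⊥ ≈ (+0.00000, +1.00000); max(|x|,|y|,|x±y|/√2) = 1.00000 ≤ 1.5 ⇒ ∈ W
candidate 2: n = (0, -3, -3, 2) → π⊥ ≈ (+3.53553, +2.29289); max(|x|,|y|,|x±y|/√2) = 4.12132 > 1.5 ⇒ ∉ W
candidate 3: n = (3, -3, -3, 0) → π⊥ ≈ (+5.12132, +0.87868); max(|x|,|y|,|x±y|/√2) = 5.12132 > 1.5 ⇒ ∉ W
candidate 4: n = (0, 1, 0, 0) → π⊥ ≈ (-0.70711, +0.70711); max(|x|,|y|,|x±y|/√2) = 1.00000 ≤ 1.5 ⇒ ∈ W
candidate 5: n = (1, 0, -1, 0) → π⊥ ≈ (+1.00000, +1.00000); max(|x|,|y|,|x±y|/√2) = 1.41421 ≤ 1.5 ⇒ ∈ W
candidate 6: n = (0, 1, 1, 0) → π⊥ ≈ (-0.70711, -0.29289); max(|x|,|y|,|x±y|/√2) = 0.70711 ≤ 1.5 ⇒ ∈ W
candidate 7: n = (-2, -2, -2, -1) → π⊥ ≈ (-1.29289, -0.12132); max(|x|,|y|,|x±y|/√2) = 1.29289 ≤ 1.5 ⇒ ∈ W
candidate 8: n = (1, -1, 0, 0) → π⊥ ≈ (+1.70711, -0.70711); max(|x|,|y|,|x±y|/√2) = 1.70711 > 1.5 ⇒ ∉ W
candidate 9: n = (3, 0, 1, 0) → π⊥ ≈ (+3.00000, -1.00000); max(|x|,|y|,|x±y|/√2) = 3.00000 > 1.5 ⇒ ∉ W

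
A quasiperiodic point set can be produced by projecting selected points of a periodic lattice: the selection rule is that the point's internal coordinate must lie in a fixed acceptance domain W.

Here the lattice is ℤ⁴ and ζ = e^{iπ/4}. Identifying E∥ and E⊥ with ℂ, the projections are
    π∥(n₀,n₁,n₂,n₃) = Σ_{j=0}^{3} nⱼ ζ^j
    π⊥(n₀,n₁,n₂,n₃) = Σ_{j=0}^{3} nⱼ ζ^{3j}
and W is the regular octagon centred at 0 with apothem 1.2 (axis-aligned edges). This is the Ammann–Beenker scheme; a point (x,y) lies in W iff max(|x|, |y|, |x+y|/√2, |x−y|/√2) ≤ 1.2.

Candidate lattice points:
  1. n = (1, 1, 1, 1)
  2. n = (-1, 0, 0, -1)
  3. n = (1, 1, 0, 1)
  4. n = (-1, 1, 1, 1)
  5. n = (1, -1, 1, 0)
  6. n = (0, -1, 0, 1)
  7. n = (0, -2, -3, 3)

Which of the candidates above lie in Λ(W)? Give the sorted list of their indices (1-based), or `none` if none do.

1, 4

Internal map: ζ^{3j} for j=0..3 gives (1,0), (−√2/2,√2/2), (0,−1), (√2/2,√2/2).
candidate 1: n = (1, 1, 1, 1) → π⊥ ≈ (+1.0000, +0.4142); max(|x|,|y|,|x±y|/√2) = 1.0000 ≤ 1.2 ⇒ ∈ W
candidate 2: n = (-1, 0, 0, -1) → π⊥ ≈ (-1.7071, -0.7071); max(|x|,|y|,|x±y|/√2) = 1.7071 > 1.2 ⇒ ∉ W
candidate 3: n = (1, 1, 0, 1) → π⊥ ≈ (+1.0000, +1.4142); max(|x|,|y|,|x±y|/√2) = 1.7071 > 1.2 ⇒ ∉ W
candidate 4: n = (-1, 1, 1, 1) → π⊥ ≈ (-1.0000, +0.4142); max(|x|,|y|,|x±y|/√2) = 1.0000 ≤ 1.2 ⇒ ∈ W
candidate 5: n = (1, -1, 1, 0) → π⊥ ≈ (+1.7071, -1.7071); max(|x|,|y|,|x±y|/√2) = 2.4142 > 1.2 ⇒ ∉ W
candidate 6: n = (0, -1, 0, 1) → π⊥ ≈ (+1.4142, +0.0000); max(|x|,|y|,|x±y|/√2) = 1.4142 > 1.2 ⇒ ∉ W
candidate 7: n = (0, -2, -3, 3) → π⊥ ≈ (+3.5355, +3.7071); max(|x|,|y|,|x±y|/√2) = 5.1213 > 1.2 ⇒ ∉ W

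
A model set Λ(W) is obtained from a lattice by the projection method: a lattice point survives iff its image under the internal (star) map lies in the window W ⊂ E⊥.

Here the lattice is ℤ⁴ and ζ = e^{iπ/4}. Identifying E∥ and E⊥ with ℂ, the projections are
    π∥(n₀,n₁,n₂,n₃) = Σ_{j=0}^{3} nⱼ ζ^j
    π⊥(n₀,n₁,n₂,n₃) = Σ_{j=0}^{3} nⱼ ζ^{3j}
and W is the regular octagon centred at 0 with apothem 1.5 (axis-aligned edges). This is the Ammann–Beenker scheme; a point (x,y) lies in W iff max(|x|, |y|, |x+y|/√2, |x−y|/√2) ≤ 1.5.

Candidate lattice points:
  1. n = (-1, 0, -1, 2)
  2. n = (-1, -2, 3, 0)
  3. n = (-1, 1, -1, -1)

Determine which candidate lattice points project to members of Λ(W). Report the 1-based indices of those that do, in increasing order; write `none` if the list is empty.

none

With ζ = e^{iπ/4} the internal vectors are ζ^0,ζ^3,ζ^6,ζ^9.
candidate 1: n = (-1, 0, -1, 2) → π⊥ ≈ (+0.414214, +2.414214); max(|x|,|y|,|x±y|/√2) = 2.414214 > 1.5 ⇒ ∉ W
candidate 2: n = (-1, -2, 3, 0) → π⊥ ≈ (+0.414214, -4.414214); max(|x|,|y|,|x±y|/√2) = 4.414214 > 1.5 ⇒ ∉ W
candidate 3: n = (-1, 1, -1, -1) → π⊥ ≈ (-2.414214, +1.000000); max(|x|,|y|,|x±y|/√2) = 2.414214 > 1.5 ⇒ ∉ W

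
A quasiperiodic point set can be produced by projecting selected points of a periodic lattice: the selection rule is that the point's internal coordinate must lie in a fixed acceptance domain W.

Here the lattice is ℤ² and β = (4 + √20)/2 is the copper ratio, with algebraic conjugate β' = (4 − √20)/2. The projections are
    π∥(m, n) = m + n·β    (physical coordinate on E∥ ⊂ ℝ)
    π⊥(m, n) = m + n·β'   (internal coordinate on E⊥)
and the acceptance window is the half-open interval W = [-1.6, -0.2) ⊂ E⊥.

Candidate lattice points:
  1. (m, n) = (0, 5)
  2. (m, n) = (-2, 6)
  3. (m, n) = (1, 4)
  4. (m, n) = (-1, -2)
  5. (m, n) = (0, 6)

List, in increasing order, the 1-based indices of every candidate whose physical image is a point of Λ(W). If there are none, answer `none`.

Compute β' = (4−√20)/2 = -0.236068, so π⊥(m,n) = m -0.236068·n.
[1] lift (0,5): star map gives -1.180340; window check -1.6 ≤ -1.180340 < -0.2 is true → IN Λ
[2] lift (-2,6): star map gives -3.416408; window check -1.6 ≤ -3.416408 < -0.2 is false → out
[3] lift (1,4): star map gives 0.055728; window check -1.6 ≤ 0.055728 < -0.2 is false → out
[4] lift (-1,-2): star map gives -0.527864; window check -1.6 ≤ -0.527864 < -0.2 is true → IN Λ
[5] lift (0,6): star map gives -1.416408; window check -1.6 ≤ -1.416408 < -0.2 is true → IN Λ

1, 4, 5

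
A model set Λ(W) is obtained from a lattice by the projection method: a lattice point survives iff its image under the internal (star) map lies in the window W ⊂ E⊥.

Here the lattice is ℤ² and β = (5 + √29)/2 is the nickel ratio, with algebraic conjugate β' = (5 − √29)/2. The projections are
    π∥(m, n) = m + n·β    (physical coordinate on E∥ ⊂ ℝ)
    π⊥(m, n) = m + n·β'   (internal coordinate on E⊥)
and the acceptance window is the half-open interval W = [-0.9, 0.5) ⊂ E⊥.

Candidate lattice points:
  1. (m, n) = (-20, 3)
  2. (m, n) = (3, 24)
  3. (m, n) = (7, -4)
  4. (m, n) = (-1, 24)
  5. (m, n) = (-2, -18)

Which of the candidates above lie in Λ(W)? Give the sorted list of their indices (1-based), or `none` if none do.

β' = (5−√29)/2 ≈ -0.192582.
candidate 1: (m,n)=(-20,3) → π∥ = -20+3·β ≈ -4.422253, π⊥ = -20+3·β' ≈ -20.577747 ∉ [-0.9, 0.5) ⇒ out
candidate 2: (m,n)=(3,24) → π∥ = 3+24·β ≈ 127.621978, π⊥ = 3+24·β' ≈ -1.621978 ∉ [-0.9, 0.5) ⇒ out
candidate 3: (m,n)=(7,-4) → π∥ = 7-4·β ≈ -13.770330, π⊥ = 7-4·β' ≈ 7.770330 ∉ [-0.9, 0.5) ⇒ out
candidate 4: (m,n)=(-1,24) → π∥ = -1+24·β ≈ 123.621978, π⊥ = -1+24·β' ≈ -5.621978 ∉ [-0.9, 0.5) ⇒ out
candidate 5: (m,n)=(-2,-18) → π∥ = -2-18·β ≈ -95.466483, π⊥ = -2-18·β' ≈ 1.466483 ∉ [-0.9, 0.5) ⇒ out

none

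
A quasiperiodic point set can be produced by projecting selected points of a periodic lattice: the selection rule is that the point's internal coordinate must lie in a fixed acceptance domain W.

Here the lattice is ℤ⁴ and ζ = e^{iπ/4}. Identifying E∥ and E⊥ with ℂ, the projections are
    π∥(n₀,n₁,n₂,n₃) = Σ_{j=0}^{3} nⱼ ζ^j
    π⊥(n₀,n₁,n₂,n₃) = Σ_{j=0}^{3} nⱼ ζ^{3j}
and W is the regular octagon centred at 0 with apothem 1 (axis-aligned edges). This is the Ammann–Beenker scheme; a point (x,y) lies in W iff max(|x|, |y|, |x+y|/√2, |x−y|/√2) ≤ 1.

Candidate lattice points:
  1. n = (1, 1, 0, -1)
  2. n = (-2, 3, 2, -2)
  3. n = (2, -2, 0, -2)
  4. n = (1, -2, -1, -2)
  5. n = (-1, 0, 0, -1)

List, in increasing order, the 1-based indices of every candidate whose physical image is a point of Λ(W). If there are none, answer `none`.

1

With ζ = e^{iπ/4} the internal vectors are ζ^0,ζ^3,ζ^6,ζ^9.
#1 (1, 1, 0, -1): internal (-0.4142, 0.0000); octagon support 0.4142 vs apothem 1 → ∈ W
#2 (-2, 3, 2, -2): internal (-5.5355, -1.2929); octagon support 5.5355 vs apothem 1 → ∉ W
#3 (2, -2, 0, -2): internal (2.0000, -2.8284); octagon support 3.4142 vs apothem 1 → ∉ W
#4 (1, -2, -1, -2): internal (1.0000, -1.8284); octagon support 2.0000 vs apothem 1 → ∉ W
#5 (-1, 0, 0, -1): internal (-1.7071, -0.7071); octagon support 1.7071 vs apothem 1 → ∉ W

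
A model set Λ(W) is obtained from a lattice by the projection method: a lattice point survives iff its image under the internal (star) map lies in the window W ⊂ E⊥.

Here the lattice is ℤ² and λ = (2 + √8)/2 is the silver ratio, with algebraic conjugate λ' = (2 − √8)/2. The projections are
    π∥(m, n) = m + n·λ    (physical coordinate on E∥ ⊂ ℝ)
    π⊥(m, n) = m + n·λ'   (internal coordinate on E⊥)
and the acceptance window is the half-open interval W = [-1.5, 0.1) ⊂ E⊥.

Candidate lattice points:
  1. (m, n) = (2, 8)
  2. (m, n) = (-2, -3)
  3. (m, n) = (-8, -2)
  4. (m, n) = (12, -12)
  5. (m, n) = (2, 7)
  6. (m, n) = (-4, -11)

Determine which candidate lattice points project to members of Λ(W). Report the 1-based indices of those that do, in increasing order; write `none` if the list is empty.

Numerically λ ≈ 2.41421 and λ' = −1/λ ≈ -0.41421.
#1 (2,8): internal coord 2 + (8)·λ' = -1.31371; -1.31371 ∈ [-1.5, 0.1) → IN Λ
#2 (-2,-3): internal coord -2 + (-3)·λ' = -0.75736; -0.75736 ∈ [-1.5, 0.1) → IN Λ
#3 (-8,-2): internal coord -8 + (-2)·λ' = -7.17157; -7.17157 ∉ [-1.5, 0.1) → out
#4 (12,-12): internal coord 12 + (-12)·λ' = +16.97056; +16.97056 ∉ [-1.5, 0.1) → out
#5 (2,7): internal coord 2 + (7)·λ' = -0.89949; -0.89949 ∈ [-1.5, 0.1) → IN Λ
#6 (-4,-11): internal coord -4 + (-11)·λ' = +0.55635; +0.55635 ∉ [-1.5, 0.1) → out

1, 2, 5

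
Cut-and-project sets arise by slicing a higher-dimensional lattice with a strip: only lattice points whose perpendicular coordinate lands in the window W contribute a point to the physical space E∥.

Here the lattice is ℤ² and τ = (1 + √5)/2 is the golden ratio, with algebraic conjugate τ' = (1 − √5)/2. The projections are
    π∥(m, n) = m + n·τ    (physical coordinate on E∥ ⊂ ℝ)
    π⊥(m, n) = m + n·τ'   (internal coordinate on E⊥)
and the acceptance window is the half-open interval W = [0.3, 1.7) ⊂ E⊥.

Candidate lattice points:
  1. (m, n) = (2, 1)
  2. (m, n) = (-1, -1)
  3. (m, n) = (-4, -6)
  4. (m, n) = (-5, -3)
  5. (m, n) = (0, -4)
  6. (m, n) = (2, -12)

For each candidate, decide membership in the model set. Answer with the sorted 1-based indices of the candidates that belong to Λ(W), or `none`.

Numerically τ ≈ 1.618034 and τ' = −1/τ ≈ -0.618034.
[1] lift (2,1): star map gives 1.381966; window check 0.3 ≤ 1.381966 < 1.7 is true → IN Λ
[2] lift (-1,-1): star map gives -0.381966; window check 0.3 ≤ -0.381966 < 1.7 is false → out
[3] lift (-4,-6): star map gives -0.291796; window check 0.3 ≤ -0.291796 < 1.7 is false → out
[4] lift (-5,-3): star map gives -3.145898; window check 0.3 ≤ -3.145898 < 1.7 is false → out
[5] lift (0,-4): star map gives 2.472136; window check 0.3 ≤ 2.472136 < 1.7 is false → out
[6] lift (2,-12): star map gives 9.416408; window check 0.3 ≤ 9.416408 < 1.7 is false → out

1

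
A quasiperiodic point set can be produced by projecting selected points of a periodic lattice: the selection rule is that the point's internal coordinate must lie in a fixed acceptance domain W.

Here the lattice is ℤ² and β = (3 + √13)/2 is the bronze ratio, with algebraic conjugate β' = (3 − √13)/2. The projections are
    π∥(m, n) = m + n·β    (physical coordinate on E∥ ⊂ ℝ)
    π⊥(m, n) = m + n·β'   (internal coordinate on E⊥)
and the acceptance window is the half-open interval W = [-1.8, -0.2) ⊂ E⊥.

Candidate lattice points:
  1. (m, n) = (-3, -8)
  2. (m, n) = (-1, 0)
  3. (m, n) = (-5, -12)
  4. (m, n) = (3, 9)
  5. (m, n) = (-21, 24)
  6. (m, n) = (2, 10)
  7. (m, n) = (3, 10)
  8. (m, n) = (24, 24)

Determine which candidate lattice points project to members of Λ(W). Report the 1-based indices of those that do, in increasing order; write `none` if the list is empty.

Numerically β ≈ 3.3028 and β' = −1/β ≈ -0.3028.
candidate 1: (m,n)=(-3,-8) → π∥ = -3-8·β ≈ -29.4222, π⊥ = -3-8·β' ≈ -0.5778 ∈ [-1.8, -0.2) ⇒ IN Λ
candidate 2: (m,n)=(-1,0) → π∥ = -1+0·β ≈ -1.0000, π⊥ = -1+0·β' ≈ -1.0000 ∈ [-1.8, -0.2) ⇒ IN Λ
candidate 3: (m,n)=(-5,-12) → π∥ = -5-12·β ≈ -44.6333, π⊥ = -5-12·β' ≈ -1.3667 ∈ [-1.8, -0.2) ⇒ IN Λ
candidate 4: (m,n)=(3,9) → π∥ = 3+9·β ≈ 32.7250, π⊥ = 3+9·β' ≈ 0.2750 ∉ [-1.8, -0.2) ⇒ out
candidate 5: (m,n)=(-21,24) → π∥ = -21+24·β ≈ 58.2666, π⊥ = -21+24·β' ≈ -28.2666 ∉ [-1.8, -0.2) ⇒ out
candidate 6: (m,n)=(2,10) → π∥ = 2+10·β ≈ 35.0278, π⊥ = 2+10·β' ≈ -1.0278 ∈ [-1.8, -0.2) ⇒ IN Λ
candidate 7: (m,n)=(3,10) → π∥ = 3+10·β ≈ 36.0278, π⊥ = 3+10·β' ≈ -0.0278 ∉ [-1.8, -0.2) ⇒ out
candidate 8: (m,n)=(24,24) → π∥ = 24+24·β ≈ 103.2666, π⊥ = 24+24·β' ≈ 16.7334 ∉ [-1.8, -0.2) ⇒ out

1, 2, 3, 6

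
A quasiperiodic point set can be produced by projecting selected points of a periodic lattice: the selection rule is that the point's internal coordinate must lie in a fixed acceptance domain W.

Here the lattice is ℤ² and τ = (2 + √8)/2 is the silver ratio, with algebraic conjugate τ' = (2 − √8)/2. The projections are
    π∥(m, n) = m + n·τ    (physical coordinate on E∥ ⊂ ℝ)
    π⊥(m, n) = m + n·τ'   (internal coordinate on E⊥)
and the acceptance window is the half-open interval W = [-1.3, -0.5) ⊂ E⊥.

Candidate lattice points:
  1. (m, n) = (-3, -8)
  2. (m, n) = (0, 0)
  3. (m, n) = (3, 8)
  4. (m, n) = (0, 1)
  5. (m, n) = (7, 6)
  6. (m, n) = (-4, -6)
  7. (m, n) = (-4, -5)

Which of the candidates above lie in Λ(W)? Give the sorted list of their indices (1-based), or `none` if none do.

Compute τ' = (2−√8)/2 = -0.414214, so π⊥(m,n) = m -0.414214·n.
#1 (-3,-8): internal coord -3 + (-8)·τ' = +0.313708; +0.313708 ∉ [-1.3, -0.5) → out
#2 (0,0): internal coord 0 + (0)·τ' = +0.000000; +0.000000 ∉ [-1.3, -0.5) → out
#3 (3,8): internal coord 3 + (8)·τ' = -0.313708; -0.313708 ∉ [-1.3, -0.5) → out
#4 (0,1): internal coord 0 + (1)·τ' = -0.414214; -0.414214 ∉ [-1.3, -0.5) → out
#5 (7,6): internal coord 7 + (6)·τ' = +4.514719; +4.514719 ∉ [-1.3, -0.5) → out
#6 (-4,-6): internal coord -4 + (-6)·τ' = -1.514719; -1.514719 ∉ [-1.3, -0.5) → out
#7 (-4,-5): internal coord -4 + (-5)·τ' = -1.928932; -1.928932 ∉ [-1.3, -0.5) → out

none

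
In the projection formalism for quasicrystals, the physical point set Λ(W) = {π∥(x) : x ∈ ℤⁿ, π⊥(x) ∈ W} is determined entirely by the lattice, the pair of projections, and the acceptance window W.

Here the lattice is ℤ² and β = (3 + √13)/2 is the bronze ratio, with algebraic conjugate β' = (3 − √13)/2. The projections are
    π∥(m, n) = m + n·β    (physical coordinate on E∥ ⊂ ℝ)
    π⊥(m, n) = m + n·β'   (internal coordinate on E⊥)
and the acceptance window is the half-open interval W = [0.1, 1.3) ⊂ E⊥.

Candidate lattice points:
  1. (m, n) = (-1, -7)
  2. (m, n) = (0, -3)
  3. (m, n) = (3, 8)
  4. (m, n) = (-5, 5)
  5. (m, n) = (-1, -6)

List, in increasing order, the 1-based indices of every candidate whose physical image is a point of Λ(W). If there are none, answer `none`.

Compute β' = (3−√13)/2 = -0.30278, so π⊥(m,n) = m -0.30278·n.
candidate 1: (m,n)=(-1,-7) → π∥ = -1-7·β ≈ -24.11943, π⊥ = -1-7·β' ≈ 1.11943 ∈ [0.1, 1.3) ⇒ IN Λ
candidate 2: (m,n)=(0,-3) → π∥ = 0-3·β ≈ -9.90833, π⊥ = 0-3·β' ≈ 0.90833 ∈ [0.1, 1.3) ⇒ IN Λ
candidate 3: (m,n)=(3,8) → π∥ = 3+8·β ≈ 29.42221, π⊥ = 3+8·β' ≈ 0.57779 ∈ [0.1, 1.3) ⇒ IN Λ
candidate 4: (m,n)=(-5,5) → π∥ = -5+5·β ≈ 11.51388, π⊥ = -5+5·β' ≈ -6.51388 ∉ [0.1, 1.3) ⇒ out
candidate 5: (m,n)=(-1,-6) → π∥ = -1-6·β ≈ -20.81665, π⊥ = -1-6·β' ≈ 0.81665 ∈ [0.1, 1.3) ⇒ IN Λ

1, 2, 3, 5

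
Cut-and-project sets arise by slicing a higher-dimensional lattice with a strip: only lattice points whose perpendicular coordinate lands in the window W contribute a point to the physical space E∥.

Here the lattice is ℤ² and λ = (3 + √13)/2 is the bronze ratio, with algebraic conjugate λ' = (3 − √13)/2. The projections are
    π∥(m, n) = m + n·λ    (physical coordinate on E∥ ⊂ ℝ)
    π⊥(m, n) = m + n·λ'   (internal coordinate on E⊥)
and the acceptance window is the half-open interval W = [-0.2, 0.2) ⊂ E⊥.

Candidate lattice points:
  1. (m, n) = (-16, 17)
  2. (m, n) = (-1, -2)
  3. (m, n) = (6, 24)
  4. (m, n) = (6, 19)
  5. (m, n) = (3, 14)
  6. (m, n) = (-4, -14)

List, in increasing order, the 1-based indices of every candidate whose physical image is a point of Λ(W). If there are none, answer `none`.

λ' = (3−√13)/2 ≈ -0.30278.
candidate 1: (m,n)=(-16,17) → π∥ = -16+17·λ ≈ 40.14719, π⊥ = -16+17·λ' ≈ -21.14719 ∉ [-0.2, 0.2) ⇒ out
candidate 2: (m,n)=(-1,-2) → π∥ = -1-2·λ ≈ -7.60555, π⊥ = -1-2·λ' ≈ -0.39445 ∉ [-0.2, 0.2) ⇒ out
candidate 3: (m,n)=(6,24) → π∥ = 6+24·λ ≈ 85.26662, π⊥ = 6+24·λ' ≈ -1.26662 ∉ [-0.2, 0.2) ⇒ out
candidate 4: (m,n)=(6,19) → π∥ = 6+19·λ ≈ 68.75274, π⊥ = 6+19·λ' ≈ 0.24726 ∉ [-0.2, 0.2) ⇒ out
candidate 5: (m,n)=(3,14) → π∥ = 3+14·λ ≈ 49.23886, π⊥ = 3+14·λ' ≈ -1.23886 ∉ [-0.2, 0.2) ⇒ out
candidate 6: (m,n)=(-4,-14) → π∥ = -4-14·λ ≈ -50.23886, π⊥ = -4-14·λ' ≈ 0.23886 ∉ [-0.2, 0.2) ⇒ out

none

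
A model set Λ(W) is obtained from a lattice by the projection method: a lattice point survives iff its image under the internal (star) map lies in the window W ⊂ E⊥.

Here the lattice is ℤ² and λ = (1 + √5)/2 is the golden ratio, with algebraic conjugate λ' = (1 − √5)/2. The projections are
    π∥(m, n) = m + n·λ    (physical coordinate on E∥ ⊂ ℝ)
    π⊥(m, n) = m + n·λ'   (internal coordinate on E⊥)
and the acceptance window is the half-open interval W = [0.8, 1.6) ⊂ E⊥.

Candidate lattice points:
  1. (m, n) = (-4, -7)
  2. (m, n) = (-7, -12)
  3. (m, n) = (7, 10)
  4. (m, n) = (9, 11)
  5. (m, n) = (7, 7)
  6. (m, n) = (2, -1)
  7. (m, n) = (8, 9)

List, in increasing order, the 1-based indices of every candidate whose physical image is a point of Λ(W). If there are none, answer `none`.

3

Numerically λ ≈ 1.61803 and λ' = −1/λ ≈ -0.61803.
[1] lift (-4,-7): star map gives 0.32624; window check 0.8 ≤ 0.32624 < 1.6 is false → out
[2] lift (-7,-12): star map gives 0.41641; window check 0.8 ≤ 0.41641 < 1.6 is false → out
[3] lift (7,10): star map gives 0.81966; window check 0.8 ≤ 0.81966 < 1.6 is true → IN Λ
[4] lift (9,11): star map gives 2.20163; window check 0.8 ≤ 2.20163 < 1.6 is false → out
[5] lift (7,7): star map gives 2.67376; window check 0.8 ≤ 2.67376 < 1.6 is false → out
[6] lift (2,-1): star map gives 2.61803; window check 0.8 ≤ 2.61803 < 1.6 is false → out
[7] lift (8,9): star map gives 2.43769; window check 0.8 ≤ 2.43769 < 1.6 is false → out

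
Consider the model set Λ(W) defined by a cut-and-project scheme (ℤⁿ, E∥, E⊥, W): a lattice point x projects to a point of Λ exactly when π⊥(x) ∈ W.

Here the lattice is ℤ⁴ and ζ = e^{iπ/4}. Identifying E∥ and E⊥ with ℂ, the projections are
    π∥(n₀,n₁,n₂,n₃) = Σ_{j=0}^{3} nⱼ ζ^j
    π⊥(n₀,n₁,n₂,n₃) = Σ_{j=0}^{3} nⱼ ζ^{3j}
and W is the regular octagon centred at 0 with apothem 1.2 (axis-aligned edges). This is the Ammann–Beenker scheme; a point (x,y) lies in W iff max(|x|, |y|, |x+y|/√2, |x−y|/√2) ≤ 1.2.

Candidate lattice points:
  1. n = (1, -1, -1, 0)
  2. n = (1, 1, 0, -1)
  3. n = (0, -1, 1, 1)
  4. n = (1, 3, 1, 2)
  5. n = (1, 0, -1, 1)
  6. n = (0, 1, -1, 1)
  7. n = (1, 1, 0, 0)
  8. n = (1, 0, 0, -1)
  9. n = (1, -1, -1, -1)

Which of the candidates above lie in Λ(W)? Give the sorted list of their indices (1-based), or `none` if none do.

π⊥(n) = n₀ + n₁ζ³ + n₂ζ⁶ + n₃ζ⁹ where ζ = e^{iπ/4}.
candidate 1: n = (1, -1, -1, 0) → π⊥ ≈ (+1.70711, +0.29289); max(|x|,|y|,|x±y|/√2) = 1.70711 > 1.2 ⇒ ∉ W
candidate 2: n = (1, 1, 0, -1) → π⊥ ≈ (-0.41421, +0.00000); max(|x|,|y|,|x±y|/√2) = 0.41421 ≤ 1.2 ⇒ ∈ W
candidate 3: n = (0, -1, 1, 1) → π⊥ ≈ (+1.41421, -1.00000); max(|x|,|y|,|x±y|/√2) = 1.70711 > 1.2 ⇒ ∉ W
candidate 4: n = (1, 3, 1, 2) → π⊥ ≈ (+0.29289, +2.53553); max(|x|,|y|,|x±y|/√2) = 2.53553 > 1.2 ⇒ ∉ W
candidate 5: n = (1, 0, -1, 1) → π⊥ ≈ (+1.70711, +1.70711); max(|x|,|y|,|x±y|/√2) = 2.41421 > 1.2 ⇒ ∉ W
candidate 6: n = (0, 1, -1, 1) → π⊥ ≈ (+0.00000, +2.41421); max(|x|,|y|,|x±y|/√2) = 2.41421 > 1.2 ⇒ ∉ W
candidate 7: n = (1, 1, 0, 0) → π⊥ ≈ (+0.29289, +0.70711); max(|x|,|y|,|x±y|/√2) = 0.70711 ≤ 1.2 ⇒ ∈ W
candidate 8: n = (1, 0, 0, -1) → π⊥ ≈ (+0.29289, -0.70711); max(|x|,|y|,|x±y|/√2) = 0.70711 ≤ 1.2 ⇒ ∈ W
candidate 9: n = (1, -1, -1, -1) → π⊥ ≈ (+1.00000, -0.41421); max(|x|,|y|,|x±y|/√2) = 1.00000 ≤ 1.2 ⇒ ∈ W

2, 7, 8, 9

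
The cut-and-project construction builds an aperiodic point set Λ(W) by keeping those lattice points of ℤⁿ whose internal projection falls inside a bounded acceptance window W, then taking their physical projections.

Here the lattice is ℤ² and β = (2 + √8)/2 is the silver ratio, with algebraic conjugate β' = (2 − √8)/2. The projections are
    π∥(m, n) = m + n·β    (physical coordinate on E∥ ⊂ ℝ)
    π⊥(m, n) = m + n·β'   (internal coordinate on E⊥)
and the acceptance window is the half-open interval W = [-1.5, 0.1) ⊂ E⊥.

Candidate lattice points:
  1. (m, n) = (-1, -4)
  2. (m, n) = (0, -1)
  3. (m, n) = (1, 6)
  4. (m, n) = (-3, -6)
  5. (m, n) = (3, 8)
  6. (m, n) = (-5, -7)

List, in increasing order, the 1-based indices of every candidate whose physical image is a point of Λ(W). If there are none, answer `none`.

Compute β' = (2−√8)/2 = -0.4142, so π⊥(m,n) = m -0.4142·n.
[1] lift (-1,-4): star map gives 0.6569; window check -1.5 ≤ 0.6569 < 0.1 is false → out
[2] lift (0,-1): star map gives 0.4142; window check -1.5 ≤ 0.4142 < 0.1 is false → out
[3] lift (1,6): star map gives -1.4853; window check -1.5 ≤ -1.4853 < 0.1 is true → IN Λ
[4] lift (-3,-6): star map gives -0.5147; window check -1.5 ≤ -0.5147 < 0.1 is true → IN Λ
[5] lift (3,8): star map gives -0.3137; window check -1.5 ≤ -0.3137 < 0.1 is true → IN Λ
[6] lift (-5,-7): star map gives -2.1005; window check -1.5 ≤ -2.1005 < 0.1 is false → out

3, 4, 5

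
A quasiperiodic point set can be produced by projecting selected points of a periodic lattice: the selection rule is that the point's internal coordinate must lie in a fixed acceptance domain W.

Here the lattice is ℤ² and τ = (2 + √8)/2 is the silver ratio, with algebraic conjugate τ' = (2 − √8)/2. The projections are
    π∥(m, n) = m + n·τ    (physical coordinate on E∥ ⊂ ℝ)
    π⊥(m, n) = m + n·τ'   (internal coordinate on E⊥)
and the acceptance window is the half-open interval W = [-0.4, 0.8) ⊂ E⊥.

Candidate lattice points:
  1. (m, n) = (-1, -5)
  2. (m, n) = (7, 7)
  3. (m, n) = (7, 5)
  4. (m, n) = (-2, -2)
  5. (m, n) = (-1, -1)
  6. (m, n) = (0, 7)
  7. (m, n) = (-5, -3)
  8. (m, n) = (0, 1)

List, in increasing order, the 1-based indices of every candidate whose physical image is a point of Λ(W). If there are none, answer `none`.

none

Compute τ' = (2−√8)/2 = -0.41421, so π⊥(m,n) = m -0.41421·n.
[1] lift (-1,-5): star map gives 1.07107; window check -0.4 ≤ 1.07107 < 0.8 is false → out
[2] lift (7,7): star map gives 4.10051; window check -0.4 ≤ 4.10051 < 0.8 is false → out
[3] lift (7,5): star map gives 4.92893; window check -0.4 ≤ 4.92893 < 0.8 is false → out
[4] lift (-2,-2): star map gives -1.17157; window check -0.4 ≤ -1.17157 < 0.8 is false → out
[5] lift (-1,-1): star map gives -0.58579; window check -0.4 ≤ -0.58579 < 0.8 is false → out
[6] lift (0,7): star map gives -2.89949; window check -0.4 ≤ -2.89949 < 0.8 is false → out
[7] lift (-5,-3): star map gives -3.75736; window check -0.4 ≤ -3.75736 < 0.8 is false → out
[8] lift (0,1): star map gives -0.41421; window check -0.4 ≤ -0.41421 < 0.8 is false → out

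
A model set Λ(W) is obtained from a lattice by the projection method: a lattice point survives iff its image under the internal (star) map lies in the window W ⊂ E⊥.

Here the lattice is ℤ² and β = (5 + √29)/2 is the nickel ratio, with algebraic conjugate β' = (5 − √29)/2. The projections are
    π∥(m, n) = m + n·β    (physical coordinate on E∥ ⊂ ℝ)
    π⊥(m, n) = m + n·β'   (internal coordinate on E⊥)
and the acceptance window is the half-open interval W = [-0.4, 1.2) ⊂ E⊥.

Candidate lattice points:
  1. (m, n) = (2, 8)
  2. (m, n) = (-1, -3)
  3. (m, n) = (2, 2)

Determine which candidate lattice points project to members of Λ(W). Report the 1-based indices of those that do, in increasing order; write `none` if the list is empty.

1

β' = (5−√29)/2 ≈ -0.1926.
#1 (2,8): internal coord 2 + (8)·β' = +0.4593; +0.4593 ∈ [-0.4, 1.2) → IN Λ
#2 (-1,-3): internal coord -1 + (-3)·β' = -0.4223; -0.4223 ∉ [-0.4, 1.2) → out
#3 (2,2): internal coord 2 + (2)·β' = +1.6148; +1.6148 ∉ [-0.4, 1.2) → out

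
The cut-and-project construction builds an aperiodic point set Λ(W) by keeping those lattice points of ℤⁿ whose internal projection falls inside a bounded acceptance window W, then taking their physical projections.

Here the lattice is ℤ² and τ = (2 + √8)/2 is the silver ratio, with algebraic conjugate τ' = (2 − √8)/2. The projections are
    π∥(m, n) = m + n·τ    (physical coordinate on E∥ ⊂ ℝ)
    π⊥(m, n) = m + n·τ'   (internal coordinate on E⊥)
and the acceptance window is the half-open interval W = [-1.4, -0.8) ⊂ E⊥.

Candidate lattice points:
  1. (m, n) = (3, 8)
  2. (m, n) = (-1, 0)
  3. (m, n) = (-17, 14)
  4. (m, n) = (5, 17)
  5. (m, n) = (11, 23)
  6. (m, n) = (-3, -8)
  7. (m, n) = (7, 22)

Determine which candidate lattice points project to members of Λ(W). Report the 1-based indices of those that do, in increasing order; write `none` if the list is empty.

τ' = (2−√8)/2 ≈ -0.4142.
candidate 1: (m,n)=(3,8) → π∥ = 3+8·τ ≈ 22.3137, π⊥ = 3+8·τ' ≈ -0.3137 ∉ [-1.4, -0.8) ⇒ out
candidate 2: (m,n)=(-1,0) → π∥ = -1+0·τ ≈ -1.0000, π⊥ = -1+0·τ' ≈ -1.0000 ∈ [-1.4, -0.8) ⇒ IN Λ
candidate 3: (m,n)=(-17,14) → π∥ = -17+14·τ ≈ 16.7990, π⊥ = -17+14·τ' ≈ -22.7990 ∉ [-1.4, -0.8) ⇒ out
candidate 4: (m,n)=(5,17) → π∥ = 5+17·τ ≈ 46.0416, π⊥ = 5+17·τ' ≈ -2.0416 ∉ [-1.4, -0.8) ⇒ out
candidate 5: (m,n)=(11,23) → π∥ = 11+23·τ ≈ 66.5269, π⊥ = 11+23·τ' ≈ 1.4731 ∉ [-1.4, -0.8) ⇒ out
candidate 6: (m,n)=(-3,-8) → π∥ = -3-8·τ ≈ -22.3137, π⊥ = -3-8·τ' ≈ 0.3137 ∉ [-1.4, -0.8) ⇒ out
candidate 7: (m,n)=(7,22) → π∥ = 7+22·τ ≈ 60.1127, π⊥ = 7+22·τ' ≈ -2.1127 ∉ [-1.4, -0.8) ⇒ out

2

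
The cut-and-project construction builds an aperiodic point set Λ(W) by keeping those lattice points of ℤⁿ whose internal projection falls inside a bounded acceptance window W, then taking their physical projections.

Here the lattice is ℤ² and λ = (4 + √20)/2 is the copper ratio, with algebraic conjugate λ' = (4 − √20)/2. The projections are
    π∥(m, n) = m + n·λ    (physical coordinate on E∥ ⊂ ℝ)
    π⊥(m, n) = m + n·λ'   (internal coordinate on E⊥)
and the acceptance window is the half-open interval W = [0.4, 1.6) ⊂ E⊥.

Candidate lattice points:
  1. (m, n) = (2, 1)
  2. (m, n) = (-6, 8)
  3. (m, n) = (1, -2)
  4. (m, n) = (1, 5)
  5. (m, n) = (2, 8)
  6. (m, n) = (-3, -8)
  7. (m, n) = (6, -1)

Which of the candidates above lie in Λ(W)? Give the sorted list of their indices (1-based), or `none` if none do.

3

Numerically λ ≈ 4.236068 and λ' = −1/λ ≈ -0.236068.
[1] lift (2,1): star map gives 1.763932; window check 0.4 ≤ 1.763932 < 1.6 is false → out
[2] lift (-6,8): star map gives -7.888544; window check 0.4 ≤ -7.888544 < 1.6 is false → out
[3] lift (1,-2): star map gives 1.472136; window check 0.4 ≤ 1.472136 < 1.6 is true → IN Λ
[4] lift (1,5): star map gives -0.180340; window check 0.4 ≤ -0.180340 < 1.6 is false → out
[5] lift (2,8): star map gives 0.111456; window check 0.4 ≤ 0.111456 < 1.6 is false → out
[6] lift (-3,-8): star map gives -1.111456; window check 0.4 ≤ -1.111456 < 1.6 is false → out
[7] lift (6,-1): star map gives 6.236068; window check 0.4 ≤ 6.236068 < 1.6 is false → out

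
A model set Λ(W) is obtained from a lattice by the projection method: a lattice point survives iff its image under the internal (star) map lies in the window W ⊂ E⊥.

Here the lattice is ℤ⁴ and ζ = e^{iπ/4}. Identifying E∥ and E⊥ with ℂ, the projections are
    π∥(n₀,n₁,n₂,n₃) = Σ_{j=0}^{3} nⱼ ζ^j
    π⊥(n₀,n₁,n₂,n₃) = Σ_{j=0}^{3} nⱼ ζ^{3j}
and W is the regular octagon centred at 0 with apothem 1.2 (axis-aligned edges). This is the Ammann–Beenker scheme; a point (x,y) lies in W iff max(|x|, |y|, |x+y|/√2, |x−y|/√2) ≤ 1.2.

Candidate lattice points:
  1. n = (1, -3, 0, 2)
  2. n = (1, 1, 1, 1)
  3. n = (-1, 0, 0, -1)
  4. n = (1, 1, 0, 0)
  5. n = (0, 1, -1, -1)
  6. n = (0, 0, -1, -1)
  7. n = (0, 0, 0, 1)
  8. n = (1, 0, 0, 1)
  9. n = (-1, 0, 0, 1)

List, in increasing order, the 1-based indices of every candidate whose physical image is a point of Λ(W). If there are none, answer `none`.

2, 4, 6, 7, 9

π⊥(n) = n₀ + n₁ζ³ + n₂ζ⁶ + n₃ζ⁹ where ζ = e^{iπ/4}.
candidate 1: n = (1, -3, 0, 2) → π⊥ ≈ (+4.535534, -0.707107); max(|x|,|y|,|x±y|/√2) = 4.535534 > 1.2 ⇒ ∉ W
candidate 2: n = (1, 1, 1, 1) → π⊥ ≈ (+1.000000, +0.414214); max(|x|,|y|,|x±y|/√2) = 1.000000 ≤ 1.2 ⇒ ∈ W
candidate 3: n = (-1, 0, 0, -1) → π⊥ ≈ (-1.707107, -0.707107); max(|x|,|y|,|x±y|/√2) = 1.707107 > 1.2 ⇒ ∉ W
candidate 4: n = (1, 1, 0, 0) → π⊥ ≈ (+0.292893, +0.707107); max(|x|,|y|,|x±y|/√2) = 0.707107 ≤ 1.2 ⇒ ∈ W
candidate 5: n = (0, 1, -1, -1) → π⊥ ≈ (-1.414214, +1.000000); max(|x|,|y|,|x±y|/√2) = 1.707107 > 1.2 ⇒ ∉ W
candidate 6: n = (0, 0, -1, -1) → π⊥ ≈ (-0.707107, +0.292893); max(|x|,|y|,|x±y|/√2) = 0.707107 ≤ 1.2 ⇒ ∈ W
candidate 7: n = (0, 0, 0, 1) → π⊥ ≈ (+0.707107, +0.707107); max(|x|,|y|,|x±y|/√2) = 1.000000 ≤ 1.2 ⇒ ∈ W
candidate 8: n = (1, 0, 0, 1) → π⊥ ≈ (+1.707107, +0.707107); max(|x|,|y|,|x±y|/√2) = 1.707107 > 1.2 ⇒ ∉ W
candidate 9: n = (-1, 0, 0, 1) → π⊥ ≈ (-0.292893, +0.707107); max(|x|,|y|,|x±y|/√2) = 0.707107 ≤ 1.2 ⇒ ∈ W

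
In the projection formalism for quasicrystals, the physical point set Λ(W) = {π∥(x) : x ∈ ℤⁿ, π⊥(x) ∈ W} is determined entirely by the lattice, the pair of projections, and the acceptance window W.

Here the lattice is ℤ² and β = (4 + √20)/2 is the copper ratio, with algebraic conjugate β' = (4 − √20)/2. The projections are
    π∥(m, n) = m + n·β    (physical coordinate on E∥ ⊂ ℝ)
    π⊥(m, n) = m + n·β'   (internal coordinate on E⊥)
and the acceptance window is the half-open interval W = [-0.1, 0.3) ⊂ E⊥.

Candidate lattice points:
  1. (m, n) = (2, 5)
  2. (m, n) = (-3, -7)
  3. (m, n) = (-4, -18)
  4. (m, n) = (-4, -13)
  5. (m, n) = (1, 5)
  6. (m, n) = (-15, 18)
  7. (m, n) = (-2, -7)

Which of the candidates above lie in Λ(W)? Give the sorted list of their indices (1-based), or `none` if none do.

3

β' = (4−√20)/2 ≈ -0.2361.
candidate 1: (m,n)=(2,5) → π∥ = 2+5·β ≈ 23.1803, π⊥ = 2+5·β' ≈ 0.8197 ∉ [-0.1, 0.3) ⇒ out
candidate 2: (m,n)=(-3,-7) → π∥ = -3-7·β ≈ -32.6525, π⊥ = -3-7·β' ≈ -1.3475 ∉ [-0.1, 0.3) ⇒ out
candidate 3: (m,n)=(-4,-18) → π∥ = -4-18·β ≈ -80.2492, π⊥ = -4-18·β' ≈ 0.2492 ∈ [-0.1, 0.3) ⇒ IN Λ
candidate 4: (m,n)=(-4,-13) → π∥ = -4-13·β ≈ -59.0689, π⊥ = -4-13·β' ≈ -0.9311 ∉ [-0.1, 0.3) ⇒ out
candidate 5: (m,n)=(1,5) → π∥ = 1+5·β ≈ 22.1803, π⊥ = 1+5·β' ≈ -0.1803 ∉ [-0.1, 0.3) ⇒ out
candidate 6: (m,n)=(-15,18) → π∥ = -15+18·β ≈ 61.2492, π⊥ = -15+18·β' ≈ -19.2492 ∉ [-0.1, 0.3) ⇒ out
candidate 7: (m,n)=(-2,-7) → π∥ = -2-7·β ≈ -31.6525, π⊥ = -2-7·β' ≈ -0.3475 ∉ [-0.1, 0.3) ⇒ out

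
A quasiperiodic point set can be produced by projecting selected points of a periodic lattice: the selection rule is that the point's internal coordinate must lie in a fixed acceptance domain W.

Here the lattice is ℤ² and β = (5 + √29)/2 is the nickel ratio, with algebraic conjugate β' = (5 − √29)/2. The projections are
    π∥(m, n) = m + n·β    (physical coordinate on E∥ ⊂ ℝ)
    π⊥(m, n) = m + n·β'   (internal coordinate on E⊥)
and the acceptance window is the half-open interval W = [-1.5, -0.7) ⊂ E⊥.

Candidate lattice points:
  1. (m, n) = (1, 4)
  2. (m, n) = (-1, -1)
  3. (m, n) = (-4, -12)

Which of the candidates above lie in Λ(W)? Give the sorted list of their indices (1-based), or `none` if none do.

2

Numerically β ≈ 5.192582 and β' = −1/β ≈ -0.192582.
candidate 1: (m,n)=(1,4) → π∥ = 1+4·β ≈ 21.770330, π⊥ = 1+4·β' ≈ 0.229670 ∉ [-1.5, -0.7) ⇒ out
candidate 2: (m,n)=(-1,-1) → π∥ = -1-1·β ≈ -6.192582, π⊥ = -1-1·β' ≈ -0.807418 ∈ [-1.5, -0.7) ⇒ IN Λ
candidate 3: (m,n)=(-4,-12) → π∥ = -4-12·β ≈ -66.310989, π⊥ = -4-12·β' ≈ -1.689011 ∉ [-1.5, -0.7) ⇒ out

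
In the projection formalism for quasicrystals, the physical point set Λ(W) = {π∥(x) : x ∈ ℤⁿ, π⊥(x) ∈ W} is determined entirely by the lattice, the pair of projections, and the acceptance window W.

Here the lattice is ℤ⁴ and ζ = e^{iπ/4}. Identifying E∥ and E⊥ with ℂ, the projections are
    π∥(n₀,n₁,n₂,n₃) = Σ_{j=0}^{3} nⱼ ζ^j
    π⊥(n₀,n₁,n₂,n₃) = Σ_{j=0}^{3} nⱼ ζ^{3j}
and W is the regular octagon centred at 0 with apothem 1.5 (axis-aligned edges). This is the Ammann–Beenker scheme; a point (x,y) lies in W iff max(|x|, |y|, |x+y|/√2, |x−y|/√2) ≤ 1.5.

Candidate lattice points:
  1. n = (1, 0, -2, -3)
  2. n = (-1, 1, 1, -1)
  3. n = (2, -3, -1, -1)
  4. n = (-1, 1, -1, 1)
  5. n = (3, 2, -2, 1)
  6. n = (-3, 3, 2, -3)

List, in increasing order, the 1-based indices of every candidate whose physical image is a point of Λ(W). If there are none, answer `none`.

1

Internal map: ζ^{3j} for j=0..3 gives (1,0), (−√2/2,√2/2), (0,−1), (√2/2,√2/2).
candidate 1: n = (1, 0, -2, -3) → π⊥ ≈ (-1.121320, -0.121320); max(|x|,|y|,|x±y|/√2) = 1.121320 ≤ 1.5 ⇒ ∈ W
candidate 2: n = (-1, 1, 1, -1) → π⊥ ≈ (-2.414214, -1.000000); max(|x|,|y|,|x±y|/√2) = 2.414214 > 1.5 ⇒ ∉ W
candidate 3: n = (2, -3, -1, -1) → π⊥ ≈ (+3.414214, -1.828427); max(|x|,|y|,|x±y|/√2) = 3.707107 > 1.5 ⇒ ∉ W
candidate 4: n = (-1, 1, -1, 1) → π⊥ ≈ (-1.000000, +2.414214); max(|x|,|y|,|x±y|/√2) = 2.414214 > 1.5 ⇒ ∉ W
candidate 5: n = (3, 2, -2, 1) → π⊥ ≈ (+2.292893, +4.121320); max(|x|,|y|,|x±y|/√2) = 4.535534 > 1.5 ⇒ ∉ W
candidate 6: n = (-3, 3, 2, -3) → π⊥ ≈ (-7.242641, -2.000000); max(|x|,|y|,|x±y|/√2) = 7.242641 > 1.5 ⇒ ∉ W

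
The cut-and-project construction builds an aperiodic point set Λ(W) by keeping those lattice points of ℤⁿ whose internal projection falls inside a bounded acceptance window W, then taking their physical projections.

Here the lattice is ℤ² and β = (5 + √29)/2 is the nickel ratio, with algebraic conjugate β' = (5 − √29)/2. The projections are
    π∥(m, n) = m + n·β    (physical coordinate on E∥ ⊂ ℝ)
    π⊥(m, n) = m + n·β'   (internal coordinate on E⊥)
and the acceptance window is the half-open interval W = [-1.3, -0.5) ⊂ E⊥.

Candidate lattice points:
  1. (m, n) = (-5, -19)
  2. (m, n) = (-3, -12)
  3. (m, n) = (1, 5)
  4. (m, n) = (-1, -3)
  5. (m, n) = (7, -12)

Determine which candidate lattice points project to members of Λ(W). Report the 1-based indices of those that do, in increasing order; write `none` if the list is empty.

2

Compute β' = (5−√29)/2 = -0.192582, so π⊥(m,n) = m -0.192582·n.
candidate 1: (m,n)=(-5,-19) → π∥ = -5-19·β ≈ -103.659066, π⊥ = -5-19·β' ≈ -1.340934 ∉ [-1.3, -0.5) ⇒ out
candidate 2: (m,n)=(-3,-12) → π∥ = -3-12·β ≈ -65.310989, π⊥ = -3-12·β' ≈ -0.689011 ∈ [-1.3, -0.5) ⇒ IN Λ
candidate 3: (m,n)=(1,5) → π∥ = 1+5·β ≈ 26.962912, π⊥ = 1+5·β' ≈ 0.037088 ∉ [-1.3, -0.5) ⇒ out
candidate 4: (m,n)=(-1,-3) → π∥ = -1-3·β ≈ -16.577747, π⊥ = -1-3·β' ≈ -0.422253 ∉ [-1.3, -0.5) ⇒ out
candidate 5: (m,n)=(7,-12) → π∥ = 7-12·β ≈ -55.310989, π⊥ = 7-12·β' ≈ 9.310989 ∉ [-1.3, -0.5) ⇒ out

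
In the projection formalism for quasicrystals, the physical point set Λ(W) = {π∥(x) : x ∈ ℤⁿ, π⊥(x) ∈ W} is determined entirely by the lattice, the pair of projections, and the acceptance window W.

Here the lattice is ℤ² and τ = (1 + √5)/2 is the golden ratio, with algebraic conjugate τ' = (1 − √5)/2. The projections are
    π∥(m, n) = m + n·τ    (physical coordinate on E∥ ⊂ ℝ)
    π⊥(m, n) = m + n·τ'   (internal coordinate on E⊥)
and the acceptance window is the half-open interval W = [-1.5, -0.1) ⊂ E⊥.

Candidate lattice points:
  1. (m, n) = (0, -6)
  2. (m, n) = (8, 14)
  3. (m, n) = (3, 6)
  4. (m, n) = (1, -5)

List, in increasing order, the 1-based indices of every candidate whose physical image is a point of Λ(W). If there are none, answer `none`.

τ' = (1−√5)/2 ≈ -0.618034.
candidate 1: (m,n)=(0,-6) → π∥ = 0-6·τ ≈ -9.708204, π⊥ = 0-6·τ' ≈ 3.708204 ∉ [-1.5, -0.1) ⇒ out
candidate 2: (m,n)=(8,14) → π∥ = 8+14·τ ≈ 30.652476, π⊥ = 8+14·τ' ≈ -0.652476 ∈ [-1.5, -0.1) ⇒ IN Λ
candidate 3: (m,n)=(3,6) → π∥ = 3+6·τ ≈ 12.708204, π⊥ = 3+6·τ' ≈ -0.708204 ∈ [-1.5, -0.1) ⇒ IN Λ
candidate 4: (m,n)=(1,-5) → π∥ = 1-5·τ ≈ -7.090170, π⊥ = 1-5·τ' ≈ 4.090170 ∉ [-1.5, -0.1) ⇒ out

2, 3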